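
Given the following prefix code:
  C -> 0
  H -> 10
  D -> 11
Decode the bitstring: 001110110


Decoding step by step:
Bits 0 -> C
Bits 0 -> C
Bits 11 -> D
Bits 10 -> H
Bits 11 -> D
Bits 0 -> C


Decoded message: CCDHDC


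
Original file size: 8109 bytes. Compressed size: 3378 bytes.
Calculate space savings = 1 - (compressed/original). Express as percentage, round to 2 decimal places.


ratio = compressed/original = 3378/8109 = 0.416574
savings = 1 - ratio = 1 - 0.416574 = 0.583426
as a percentage: 0.583426 * 100 = 58.34%

Space savings = 1 - 3378/8109 = 58.34%


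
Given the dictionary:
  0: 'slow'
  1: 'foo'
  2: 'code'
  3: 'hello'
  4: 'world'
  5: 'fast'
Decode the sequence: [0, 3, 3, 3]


Look up each index in the dictionary:
  0 -> 'slow'
  3 -> 'hello'
  3 -> 'hello'
  3 -> 'hello'

Decoded: "slow hello hello hello"


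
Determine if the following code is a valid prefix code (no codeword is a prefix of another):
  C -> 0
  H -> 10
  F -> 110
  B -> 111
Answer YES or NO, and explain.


Checking each pair (does one codeword prefix another?):
  C='0' vs H='10': no prefix
  C='0' vs F='110': no prefix
  C='0' vs B='111': no prefix
  H='10' vs C='0': no prefix
  H='10' vs F='110': no prefix
  H='10' vs B='111': no prefix
  F='110' vs C='0': no prefix
  F='110' vs H='10': no prefix
  F='110' vs B='111': no prefix
  B='111' vs C='0': no prefix
  B='111' vs H='10': no prefix
  B='111' vs F='110': no prefix
No violation found over all pairs.

YES -- this is a valid prefix code. No codeword is a prefix of any other codeword.


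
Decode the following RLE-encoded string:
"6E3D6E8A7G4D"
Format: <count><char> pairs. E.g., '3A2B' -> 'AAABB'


Expanding each <count><char> pair:
  6E -> 'EEEEEE'
  3D -> 'DDD'
  6E -> 'EEEEEE'
  8A -> 'AAAAAAAA'
  7G -> 'GGGGGGG'
  4D -> 'DDDD'

Decoded = EEEEEEDDDEEEEEEAAAAAAAAGGGGGGGDDDD


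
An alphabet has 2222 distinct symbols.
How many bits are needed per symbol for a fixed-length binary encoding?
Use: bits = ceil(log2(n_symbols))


log2(2222) = 11.1176
Bracket: 2^11 = 2048 < 2222 <= 2^12 = 4096
So ceil(log2(2222)) = 12

bits = ceil(log2(2222)) = ceil(11.1176) = 12 bits


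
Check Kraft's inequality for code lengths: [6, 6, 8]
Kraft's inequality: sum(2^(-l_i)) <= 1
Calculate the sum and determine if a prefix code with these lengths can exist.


Sum = 2^(-6) + 2^(-6) + 2^(-8)
    = 0.015625 + 0.015625 + 0.00390625
    = 9/256 = 0.03515625
Since 0.03515625 <= 1, Kraft's inequality IS satisfied.
A prefix code with these lengths CAN exist.

Kraft sum = 0.03515625. Satisfied.


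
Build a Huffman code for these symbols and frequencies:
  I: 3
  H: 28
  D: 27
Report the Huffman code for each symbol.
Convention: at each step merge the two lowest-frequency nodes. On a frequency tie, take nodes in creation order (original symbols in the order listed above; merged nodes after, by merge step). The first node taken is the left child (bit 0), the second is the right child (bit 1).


Huffman tree construction:
Step 1: Merge I(3) + D(27) = 30
Step 2: Merge H(28) + (I+D)(30) = 58
Read each symbol's code off the tree from the root (left child = 0, right child = 1).

Codes:
  I: 10 (length 2)
  H: 0 (length 1)
  D: 11 (length 2)
Average code length: 88/58 = 1.5172 bits/symbol


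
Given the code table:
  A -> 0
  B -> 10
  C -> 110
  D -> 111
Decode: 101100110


Decoding:
10 -> B
110 -> C
0 -> A
110 -> C


Result: BCAC


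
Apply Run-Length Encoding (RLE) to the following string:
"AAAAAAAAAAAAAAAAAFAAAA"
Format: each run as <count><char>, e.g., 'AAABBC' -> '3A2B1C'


Scanning runs left to right:
  i=0: run of 'A' x 17 -> '17A'
  i=17: run of 'F' x 1 -> '1F'
  i=18: run of 'A' x 4 -> '4A'

RLE = 17A1F4A


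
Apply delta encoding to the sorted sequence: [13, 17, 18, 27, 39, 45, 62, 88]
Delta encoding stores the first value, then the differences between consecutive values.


First value: 13
Deltas:
  17 - 13 = 4
  18 - 17 = 1
  27 - 18 = 9
  39 - 27 = 12
  45 - 39 = 6
  62 - 45 = 17
  88 - 62 = 26


Delta encoded: [13, 4, 1, 9, 12, 6, 17, 26]


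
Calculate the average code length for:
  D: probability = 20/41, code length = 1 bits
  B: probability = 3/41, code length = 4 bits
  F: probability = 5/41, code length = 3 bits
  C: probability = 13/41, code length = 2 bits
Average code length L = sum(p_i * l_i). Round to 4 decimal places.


Weighted contributions p_i * l_i:
  D: (20/41) * 1 = 20/41
  B: (3/41) * 4 = 12/41
  F: (5/41) * 3 = 15/41
  C: (13/41) * 2 = 26/41
Sum = (20 + 12 + 15 + 26)/41 = 73/41

L = 73/41 = 1.7805 bits/symbol


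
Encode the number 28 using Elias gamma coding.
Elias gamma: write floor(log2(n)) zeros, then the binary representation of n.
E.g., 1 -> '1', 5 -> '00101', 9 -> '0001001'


num_bits = floor(log2(28)) + 1 = 5
leading_zeros = num_bits - 1 = 4
binary(28) = 11100

Elias gamma(28) = '0000' + '11100' = 000011100 (9 bits)


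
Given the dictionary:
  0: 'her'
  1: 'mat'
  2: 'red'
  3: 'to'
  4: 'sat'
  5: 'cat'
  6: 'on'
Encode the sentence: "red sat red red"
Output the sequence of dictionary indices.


Look up each word in the dictionary:
  'red' -> 2
  'sat' -> 4
  'red' -> 2
  'red' -> 2

Encoded: [2, 4, 2, 2]


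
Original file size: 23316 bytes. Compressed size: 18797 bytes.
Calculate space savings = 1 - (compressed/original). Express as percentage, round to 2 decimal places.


ratio = compressed/original = 18797/23316 = 0.806185
savings = 1 - ratio = 1 - 0.806185 = 0.193815
as a percentage: 0.193815 * 100 = 19.38%

Space savings = 1 - 18797/23316 = 19.38%


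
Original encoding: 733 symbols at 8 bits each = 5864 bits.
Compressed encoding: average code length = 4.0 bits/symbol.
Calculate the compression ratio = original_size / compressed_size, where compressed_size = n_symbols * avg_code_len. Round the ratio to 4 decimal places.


original_size = n_symbols * orig_bits = 733 * 8 = 5864 bits
compressed_size = n_symbols * avg_code_len = 733 * 4.0 = 2932.0 bits
ratio = original_size / compressed_size = 5864 / 2932.0 = 2.0

Compression ratio = 2.0


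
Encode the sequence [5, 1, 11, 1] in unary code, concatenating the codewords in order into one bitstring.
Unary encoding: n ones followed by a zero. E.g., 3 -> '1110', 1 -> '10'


Encode each number as n ones followed by a terminating 0:
  5 -> 111110 (6 bits)
  1 -> 10 (2 bits)
  11 -> 111111111110 (12 bits)
  1 -> 10 (2 bits)
Total length = 6 + 2 + 12 + 2 = 22 bits.

Unary([5, 1, 11, 1]) = 1111101011111111111010 (22 bits)


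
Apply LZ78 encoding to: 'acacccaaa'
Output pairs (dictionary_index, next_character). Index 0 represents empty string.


LZ78 encoding steps:
Dictionary: {0: ''}
Step 1: w='' (idx 0), next='a' -> output (0, 'a'), add 'a' as idx 1
Step 2: w='' (idx 0), next='c' -> output (0, 'c'), add 'c' as idx 2
Step 3: w='a' (idx 1), next='c' -> output (1, 'c'), add 'ac' as idx 3
Step 4: w='c' (idx 2), next='c' -> output (2, 'c'), add 'cc' as idx 4
Step 5: w='a' (idx 1), next='a' -> output (1, 'a'), add 'aa' as idx 5
Step 6: w='a' (idx 1), end of input -> output (1, '')


Encoded: [(0, 'a'), (0, 'c'), (1, 'c'), (2, 'c'), (1, 'a'), (1, '')]


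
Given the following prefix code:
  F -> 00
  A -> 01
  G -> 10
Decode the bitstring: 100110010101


Decoding step by step:
Bits 10 -> G
Bits 01 -> A
Bits 10 -> G
Bits 01 -> A
Bits 01 -> A
Bits 01 -> A


Decoded message: GAGAAA


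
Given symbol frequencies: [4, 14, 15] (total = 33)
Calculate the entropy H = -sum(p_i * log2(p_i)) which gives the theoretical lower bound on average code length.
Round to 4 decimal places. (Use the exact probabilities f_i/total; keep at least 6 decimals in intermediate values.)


Per-symbol terms -p_i * log2(p_i) with p_i = f_i/33:
  p = 4/33 = 0.121212: log2(p) = -3.044394, -p*log2(p) = 0.369017
  p = 14/33 = 0.424242: log2(p) = -1.237039, -p*log2(p) = 0.524805
  p = 15/33 = 0.454545: log2(p) = -1.137504, -p*log2(p) = 0.517047
H = 0.369017 + 0.524805 + 0.517047 = 1.410869

H = 1.4109 bits/symbol


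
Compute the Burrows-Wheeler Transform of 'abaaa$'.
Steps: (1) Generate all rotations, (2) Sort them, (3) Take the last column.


Rotations (sorted):
  0: $abaaa -> last char: a
  1: a$abaa -> last char: a
  2: aa$aba -> last char: a
  3: aaa$ab -> last char: b
  4: abaaa$ -> last char: $
  5: baaa$a -> last char: a


BWT = aaab$a


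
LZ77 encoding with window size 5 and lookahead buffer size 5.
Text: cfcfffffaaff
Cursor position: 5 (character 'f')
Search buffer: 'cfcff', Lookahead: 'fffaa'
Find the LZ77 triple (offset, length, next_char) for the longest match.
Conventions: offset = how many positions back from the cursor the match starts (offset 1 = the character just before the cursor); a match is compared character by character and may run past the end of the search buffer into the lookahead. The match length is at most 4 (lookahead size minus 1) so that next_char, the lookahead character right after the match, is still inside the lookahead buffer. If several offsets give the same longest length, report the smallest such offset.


Try each offset into the search buffer:
  offset=1 (pos 4, char 'f'): match length 3
  offset=2 (pos 3, char 'f'): match length 3
  offset=3 (pos 2, char 'c'): match length 0
  offset=4 (pos 1, char 'f'): match length 1
  offset=5 (pos 0, char 'c'): match length 0
Longest match has length 3, found at offsets 1, 2; take the smallest, offset 1.
next_char = character at position 5 + 3 = 8 -> 'a'

Best match: offset=1, length=3 (matching 'fff' starting at position 4)
LZ77 triple: (1, 3, 'a')


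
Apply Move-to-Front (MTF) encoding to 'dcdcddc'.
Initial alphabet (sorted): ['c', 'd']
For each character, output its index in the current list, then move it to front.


MTF encoding:
'd': index 1 in ['c', 'd'] -> ['d', 'c']
'c': index 1 in ['d', 'c'] -> ['c', 'd']
'd': index 1 in ['c', 'd'] -> ['d', 'c']
'c': index 1 in ['d', 'c'] -> ['c', 'd']
'd': index 1 in ['c', 'd'] -> ['d', 'c']
'd': index 0 in ['d', 'c'] -> ['d', 'c']
'c': index 1 in ['d', 'c'] -> ['c', 'd']


Output: [1, 1, 1, 1, 1, 0, 1]


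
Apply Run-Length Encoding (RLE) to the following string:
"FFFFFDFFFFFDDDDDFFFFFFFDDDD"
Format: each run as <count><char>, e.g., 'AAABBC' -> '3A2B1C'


Scanning runs left to right:
  i=0: run of 'F' x 5 -> '5F'
  i=5: run of 'D' x 1 -> '1D'
  i=6: run of 'F' x 5 -> '5F'
  i=11: run of 'D' x 5 -> '5D'
  i=16: run of 'F' x 7 -> '7F'
  i=23: run of 'D' x 4 -> '4D'

RLE = 5F1D5F5D7F4D


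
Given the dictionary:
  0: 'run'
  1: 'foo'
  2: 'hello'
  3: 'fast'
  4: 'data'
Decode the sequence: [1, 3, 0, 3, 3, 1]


Look up each index in the dictionary:
  1 -> 'foo'
  3 -> 'fast'
  0 -> 'run'
  3 -> 'fast'
  3 -> 'fast'
  1 -> 'foo'

Decoded: "foo fast run fast fast foo"


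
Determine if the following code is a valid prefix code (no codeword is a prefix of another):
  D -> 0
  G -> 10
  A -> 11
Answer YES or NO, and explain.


Checking each pair (does one codeword prefix another?):
  D='0' vs G='10': no prefix
  D='0' vs A='11': no prefix
  G='10' vs D='0': no prefix
  G='10' vs A='11': no prefix
  A='11' vs D='0': no prefix
  A='11' vs G='10': no prefix
No violation found over all pairs.

YES -- this is a valid prefix code. No codeword is a prefix of any other codeword.


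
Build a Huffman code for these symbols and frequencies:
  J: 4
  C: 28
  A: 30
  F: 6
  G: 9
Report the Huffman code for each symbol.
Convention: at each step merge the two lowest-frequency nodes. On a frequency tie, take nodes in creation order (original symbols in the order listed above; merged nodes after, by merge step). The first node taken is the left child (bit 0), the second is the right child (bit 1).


Huffman tree construction:
Step 1: Merge J(4) + F(6) = 10
Step 2: Merge G(9) + (J+F)(10) = 19
Step 3: Merge (G+(J+F))(19) + C(28) = 47
Step 4: Merge A(30) + ((G+(J+F))+C)(47) = 77
Read each symbol's code off the tree from the root (left child = 0, right child = 1).

Codes:
  J: 1010 (length 4)
  C: 11 (length 2)
  A: 0 (length 1)
  F: 1011 (length 4)
  G: 100 (length 3)
Average code length: 153/77 = 1.9870 bits/symbol


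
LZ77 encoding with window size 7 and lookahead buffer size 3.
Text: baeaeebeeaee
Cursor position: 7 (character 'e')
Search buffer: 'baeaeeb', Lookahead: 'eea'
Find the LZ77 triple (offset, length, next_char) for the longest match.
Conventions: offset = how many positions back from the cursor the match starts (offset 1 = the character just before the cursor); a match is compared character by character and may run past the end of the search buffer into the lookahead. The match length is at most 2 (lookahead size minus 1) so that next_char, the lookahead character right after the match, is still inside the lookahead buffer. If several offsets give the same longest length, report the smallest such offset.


Try each offset into the search buffer:
  offset=1 (pos 6, char 'b'): match length 0
  offset=2 (pos 5, char 'e'): match length 1
  offset=3 (pos 4, char 'e'): match length 2
  offset=4 (pos 3, char 'a'): match length 0
  offset=5 (pos 2, char 'e'): match length 1
  offset=6 (pos 1, char 'a'): match length 0
  offset=7 (pos 0, char 'b'): match length 0
Longest match has length 2 at offset 3.
next_char = character at position 7 + 2 = 9 -> 'a'

Best match: offset=3, length=2 (matching 'ee' starting at position 4)
LZ77 triple: (3, 2, 'a')


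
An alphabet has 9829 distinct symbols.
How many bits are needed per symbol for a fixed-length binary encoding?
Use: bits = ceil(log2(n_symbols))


log2(9829) = 13.2628
Bracket: 2^13 = 8192 < 9829 <= 2^14 = 16384
So ceil(log2(9829)) = 14

bits = ceil(log2(9829)) = ceil(13.2628) = 14 bits


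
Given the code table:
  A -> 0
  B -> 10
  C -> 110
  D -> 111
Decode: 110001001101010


Decoding:
110 -> C
0 -> A
0 -> A
10 -> B
0 -> A
110 -> C
10 -> B
10 -> B


Result: CAABACBB


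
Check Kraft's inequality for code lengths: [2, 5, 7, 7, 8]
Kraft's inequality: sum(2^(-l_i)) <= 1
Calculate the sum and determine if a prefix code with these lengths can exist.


Sum = 2^(-2) + 2^(-5) + 2^(-7) + 2^(-7) + 2^(-8)
    = 0.25 + 0.03125 + 0.0078125 + 0.0078125 + 0.00390625
    = 77/256 = 0.30078125
Since 0.30078125 <= 1, Kraft's inequality IS satisfied.
A prefix code with these lengths CAN exist.

Kraft sum = 0.30078125. Satisfied.


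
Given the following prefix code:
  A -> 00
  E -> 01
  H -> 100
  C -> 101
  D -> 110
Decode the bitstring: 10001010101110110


Decoding step by step:
Bits 100 -> H
Bits 01 -> E
Bits 01 -> E
Bits 01 -> E
Bits 01 -> E
Bits 110 -> D
Bits 110 -> D


Decoded message: HEEEEDD


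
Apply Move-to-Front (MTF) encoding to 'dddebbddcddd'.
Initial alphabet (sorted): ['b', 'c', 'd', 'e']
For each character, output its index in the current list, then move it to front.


MTF encoding:
'd': index 2 in ['b', 'c', 'd', 'e'] -> ['d', 'b', 'c', 'e']
'd': index 0 in ['d', 'b', 'c', 'e'] -> ['d', 'b', 'c', 'e']
'd': index 0 in ['d', 'b', 'c', 'e'] -> ['d', 'b', 'c', 'e']
'e': index 3 in ['d', 'b', 'c', 'e'] -> ['e', 'd', 'b', 'c']
'b': index 2 in ['e', 'd', 'b', 'c'] -> ['b', 'e', 'd', 'c']
'b': index 0 in ['b', 'e', 'd', 'c'] -> ['b', 'e', 'd', 'c']
'd': index 2 in ['b', 'e', 'd', 'c'] -> ['d', 'b', 'e', 'c']
'd': index 0 in ['d', 'b', 'e', 'c'] -> ['d', 'b', 'e', 'c']
'c': index 3 in ['d', 'b', 'e', 'c'] -> ['c', 'd', 'b', 'e']
'd': index 1 in ['c', 'd', 'b', 'e'] -> ['d', 'c', 'b', 'e']
'd': index 0 in ['d', 'c', 'b', 'e'] -> ['d', 'c', 'b', 'e']
'd': index 0 in ['d', 'c', 'b', 'e'] -> ['d', 'c', 'b', 'e']


Output: [2, 0, 0, 3, 2, 0, 2, 0, 3, 1, 0, 0]


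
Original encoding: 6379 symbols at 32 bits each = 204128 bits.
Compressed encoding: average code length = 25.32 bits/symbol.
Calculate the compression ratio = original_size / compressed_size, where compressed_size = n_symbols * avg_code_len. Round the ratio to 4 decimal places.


original_size = n_symbols * orig_bits = 6379 * 32 = 204128 bits
compressed_size = n_symbols * avg_code_len = 6379 * 25.32 = 161516.28 bits
ratio = original_size / compressed_size = 204128 / 161516.28 = 1.2638

Compression ratio = 1.2638


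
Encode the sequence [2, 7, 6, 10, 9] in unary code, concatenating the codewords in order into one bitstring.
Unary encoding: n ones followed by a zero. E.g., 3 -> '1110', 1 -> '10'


Encode each number as n ones followed by a terminating 0:
  2 -> 110 (3 bits)
  7 -> 11111110 (8 bits)
  6 -> 1111110 (7 bits)
  10 -> 11111111110 (11 bits)
  9 -> 1111111110 (10 bits)
Total length = 3 + 8 + 7 + 11 + 10 = 39 bits.

Unary([2, 7, 6, 10, 9]) = 110111111101111110111111111101111111110 (39 bits)


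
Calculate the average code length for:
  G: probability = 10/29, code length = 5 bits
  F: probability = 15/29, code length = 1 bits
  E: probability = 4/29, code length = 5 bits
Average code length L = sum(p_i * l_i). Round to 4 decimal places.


Weighted contributions p_i * l_i:
  G: (10/29) * 5 = 50/29
  F: (15/29) * 1 = 15/29
  E: (4/29) * 5 = 20/29
Sum = (50 + 15 + 20)/29 = 85/29

L = 85/29 = 2.9310 bits/symbol


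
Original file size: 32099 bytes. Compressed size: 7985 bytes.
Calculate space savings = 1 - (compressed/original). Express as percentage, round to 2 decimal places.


ratio = compressed/original = 7985/32099 = 0.248762
savings = 1 - ratio = 1 - 0.248762 = 0.751238
as a percentage: 0.751238 * 100 = 75.12%

Space savings = 1 - 7985/32099 = 75.12%


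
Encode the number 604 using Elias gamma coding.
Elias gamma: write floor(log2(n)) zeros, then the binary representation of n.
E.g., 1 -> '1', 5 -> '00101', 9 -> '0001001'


num_bits = floor(log2(604)) + 1 = 10
leading_zeros = num_bits - 1 = 9
binary(604) = 1001011100

Elias gamma(604) = '000000000' + '1001011100' = 0000000001001011100 (19 bits)


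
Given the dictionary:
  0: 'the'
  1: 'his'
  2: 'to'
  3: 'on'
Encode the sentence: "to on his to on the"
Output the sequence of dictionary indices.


Look up each word in the dictionary:
  'to' -> 2
  'on' -> 3
  'his' -> 1
  'to' -> 2
  'on' -> 3
  'the' -> 0

Encoded: [2, 3, 1, 2, 3, 0]


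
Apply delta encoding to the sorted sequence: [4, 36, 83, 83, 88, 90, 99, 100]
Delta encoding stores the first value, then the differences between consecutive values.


First value: 4
Deltas:
  36 - 4 = 32
  83 - 36 = 47
  83 - 83 = 0
  88 - 83 = 5
  90 - 88 = 2
  99 - 90 = 9
  100 - 99 = 1


Delta encoded: [4, 32, 47, 0, 5, 2, 9, 1]


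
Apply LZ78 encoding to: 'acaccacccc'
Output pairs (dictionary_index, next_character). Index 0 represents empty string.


LZ78 encoding steps:
Dictionary: {0: ''}
Step 1: w='' (idx 0), next='a' -> output (0, 'a'), add 'a' as idx 1
Step 2: w='' (idx 0), next='c' -> output (0, 'c'), add 'c' as idx 2
Step 3: w='a' (idx 1), next='c' -> output (1, 'c'), add 'ac' as idx 3
Step 4: w='c' (idx 2), next='a' -> output (2, 'a'), add 'ca' as idx 4
Step 5: w='c' (idx 2), next='c' -> output (2, 'c'), add 'cc' as idx 5
Step 6: w='cc' (idx 5), end of input -> output (5, '')


Encoded: [(0, 'a'), (0, 'c'), (1, 'c'), (2, 'a'), (2, 'c'), (5, '')]


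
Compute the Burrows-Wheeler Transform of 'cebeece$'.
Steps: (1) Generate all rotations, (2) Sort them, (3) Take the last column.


Rotations (sorted):
  0: $cebeece -> last char: e
  1: beece$ce -> last char: e
  2: ce$cebee -> last char: e
  3: cebeece$ -> last char: $
  4: e$cebeec -> last char: c
  5: ebeece$c -> last char: c
  6: ece$cebe -> last char: e
  7: eece$ceb -> last char: b


BWT = eee$cceb


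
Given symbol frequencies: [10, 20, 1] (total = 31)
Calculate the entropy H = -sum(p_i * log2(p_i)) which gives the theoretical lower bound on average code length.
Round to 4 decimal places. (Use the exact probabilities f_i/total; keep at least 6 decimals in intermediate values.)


Per-symbol terms -p_i * log2(p_i) with p_i = f_i/31:
  p = 10/31 = 0.322581: log2(p) = -1.632268, -p*log2(p) = 0.526538
  p = 20/31 = 0.645161: log2(p) = -0.632268, -p*log2(p) = 0.407915
  p = 1/31 = 0.032258: log2(p) = -4.954196, -p*log2(p) = 0.159813
H = 0.526538 + 0.407915 + 0.159813 = 1.094266

H = 1.0943 bits/symbol


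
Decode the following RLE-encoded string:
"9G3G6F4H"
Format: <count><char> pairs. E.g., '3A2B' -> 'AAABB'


Expanding each <count><char> pair:
  9G -> 'GGGGGGGGG'
  3G -> 'GGG'
  6F -> 'FFFFFF'
  4H -> 'HHHH'

Decoded = GGGGGGGGGGGGFFFFFFHHHH


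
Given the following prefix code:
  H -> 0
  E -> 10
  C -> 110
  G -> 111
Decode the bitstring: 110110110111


Decoding step by step:
Bits 110 -> C
Bits 110 -> C
Bits 110 -> C
Bits 111 -> G


Decoded message: CCCG


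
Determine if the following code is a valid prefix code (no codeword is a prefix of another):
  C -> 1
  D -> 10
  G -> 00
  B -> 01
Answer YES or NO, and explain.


Checking each pair (does one codeword prefix another?):
  C='1' vs D='10': prefix -- VIOLATION

NO -- this is NOT a valid prefix code. C (1) is a prefix of D (10).


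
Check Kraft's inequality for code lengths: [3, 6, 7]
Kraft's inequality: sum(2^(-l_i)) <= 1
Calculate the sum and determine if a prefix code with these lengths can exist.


Sum = 2^(-3) + 2^(-6) + 2^(-7)
    = 0.125 + 0.015625 + 0.0078125
    = 19/128 = 0.1484375
Since 0.1484375 <= 1, Kraft's inequality IS satisfied.
A prefix code with these lengths CAN exist.

Kraft sum = 0.1484375. Satisfied.


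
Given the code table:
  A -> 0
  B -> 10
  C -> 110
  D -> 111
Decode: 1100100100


Decoding:
110 -> C
0 -> A
10 -> B
0 -> A
10 -> B
0 -> A


Result: CABABA


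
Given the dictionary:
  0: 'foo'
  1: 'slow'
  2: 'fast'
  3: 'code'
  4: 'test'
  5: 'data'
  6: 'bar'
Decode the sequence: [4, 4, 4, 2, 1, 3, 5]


Look up each index in the dictionary:
  4 -> 'test'
  4 -> 'test'
  4 -> 'test'
  2 -> 'fast'
  1 -> 'slow'
  3 -> 'code'
  5 -> 'data'

Decoded: "test test test fast slow code data"


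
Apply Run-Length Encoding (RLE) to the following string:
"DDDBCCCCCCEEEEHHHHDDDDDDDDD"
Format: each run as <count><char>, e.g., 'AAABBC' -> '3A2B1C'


Scanning runs left to right:
  i=0: run of 'D' x 3 -> '3D'
  i=3: run of 'B' x 1 -> '1B'
  i=4: run of 'C' x 6 -> '6C'
  i=10: run of 'E' x 4 -> '4E'
  i=14: run of 'H' x 4 -> '4H'
  i=18: run of 'D' x 9 -> '9D'

RLE = 3D1B6C4E4H9D


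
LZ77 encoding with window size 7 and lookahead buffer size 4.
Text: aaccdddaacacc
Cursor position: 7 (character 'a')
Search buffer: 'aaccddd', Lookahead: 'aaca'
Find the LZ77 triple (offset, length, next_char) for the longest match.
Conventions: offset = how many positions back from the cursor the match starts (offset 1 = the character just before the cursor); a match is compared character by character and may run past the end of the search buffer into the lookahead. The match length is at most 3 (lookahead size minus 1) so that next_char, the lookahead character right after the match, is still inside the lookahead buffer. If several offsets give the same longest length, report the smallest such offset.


Try each offset into the search buffer:
  offset=1 (pos 6, char 'd'): match length 0
  offset=2 (pos 5, char 'd'): match length 0
  offset=3 (pos 4, char 'd'): match length 0
  offset=4 (pos 3, char 'c'): match length 0
  offset=5 (pos 2, char 'c'): match length 0
  offset=6 (pos 1, char 'a'): match length 1
  offset=7 (pos 0, char 'a'): match length 3
Longest match has length 3 at offset 7.
next_char = character at position 7 + 3 = 10 -> 'a'

Best match: offset=7, length=3 (matching 'aac' starting at position 0)
LZ77 triple: (7, 3, 'a')


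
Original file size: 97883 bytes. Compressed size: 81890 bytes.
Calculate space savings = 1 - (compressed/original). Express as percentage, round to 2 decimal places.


ratio = compressed/original = 81890/97883 = 0.836611
savings = 1 - ratio = 1 - 0.836611 = 0.163389
as a percentage: 0.163389 * 100 = 16.34%

Space savings = 1 - 81890/97883 = 16.34%


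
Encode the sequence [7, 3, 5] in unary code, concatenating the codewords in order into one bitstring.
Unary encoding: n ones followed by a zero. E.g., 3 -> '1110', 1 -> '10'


Encode each number as n ones followed by a terminating 0:
  7 -> 11111110 (8 bits)
  3 -> 1110 (4 bits)
  5 -> 111110 (6 bits)
Total length = 8 + 4 + 6 = 18 bits.

Unary([7, 3, 5]) = 111111101110111110 (18 bits)


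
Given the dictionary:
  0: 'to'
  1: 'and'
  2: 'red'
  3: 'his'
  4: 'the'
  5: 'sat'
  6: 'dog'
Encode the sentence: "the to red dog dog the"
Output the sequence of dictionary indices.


Look up each word in the dictionary:
  'the' -> 4
  'to' -> 0
  'red' -> 2
  'dog' -> 6
  'dog' -> 6
  'the' -> 4

Encoded: [4, 0, 2, 6, 6, 4]


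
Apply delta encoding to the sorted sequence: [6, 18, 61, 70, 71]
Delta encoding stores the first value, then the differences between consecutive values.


First value: 6
Deltas:
  18 - 6 = 12
  61 - 18 = 43
  70 - 61 = 9
  71 - 70 = 1


Delta encoded: [6, 12, 43, 9, 1]


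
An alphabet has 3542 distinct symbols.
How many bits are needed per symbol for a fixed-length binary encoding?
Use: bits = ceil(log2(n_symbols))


log2(3542) = 11.7903
Bracket: 2^11 = 2048 < 3542 <= 2^12 = 4096
So ceil(log2(3542)) = 12

bits = ceil(log2(3542)) = ceil(11.7903) = 12 bits


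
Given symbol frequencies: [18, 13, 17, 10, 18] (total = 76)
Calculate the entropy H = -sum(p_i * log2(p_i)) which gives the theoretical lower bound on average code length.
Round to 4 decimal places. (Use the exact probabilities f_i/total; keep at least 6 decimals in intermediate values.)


Per-symbol terms -p_i * log2(p_i) with p_i = f_i/76:
  p = 18/76 = 0.236842: log2(p) = -2.078003, -p*log2(p) = 0.492158
  p = 13/76 = 0.171053: log2(p) = -2.547488, -p*log2(p) = 0.435754
  p = 17/76 = 0.223684: log2(p) = -2.160465, -p*log2(p) = 0.483262
  p = 10/76 = 0.131579: log2(p) = -2.925999, -p*log2(p) = 0.385000
  p = 18/76 = 0.236842: log2(p) = -2.078003, -p*log2(p) = 0.492158
H = 0.492158 + 0.435754 + 0.483262 + 0.385000 + 0.492158 = 2.288332

H = 2.2883 bits/symbol


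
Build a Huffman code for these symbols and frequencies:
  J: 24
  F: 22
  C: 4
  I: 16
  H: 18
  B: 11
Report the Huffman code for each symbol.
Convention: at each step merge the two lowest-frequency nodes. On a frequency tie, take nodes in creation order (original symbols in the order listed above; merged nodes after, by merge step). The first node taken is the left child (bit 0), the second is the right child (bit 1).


Huffman tree construction:
Step 1: Merge C(4) + B(11) = 15
Step 2: Merge (C+B)(15) + I(16) = 31
Step 3: Merge H(18) + F(22) = 40
Step 4: Merge J(24) + ((C+B)+I)(31) = 55
Step 5: Merge (H+F)(40) + (J+((C+B)+I))(55) = 95
Read each symbol's code off the tree from the root (left child = 0, right child = 1).

Codes:
  J: 10 (length 2)
  F: 01 (length 2)
  C: 1100 (length 4)
  I: 111 (length 3)
  H: 00 (length 2)
  B: 1101 (length 4)
Average code length: 236/95 = 2.4842 bits/symbol


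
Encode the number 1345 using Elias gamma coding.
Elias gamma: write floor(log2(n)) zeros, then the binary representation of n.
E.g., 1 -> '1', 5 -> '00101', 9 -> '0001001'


num_bits = floor(log2(1345)) + 1 = 11
leading_zeros = num_bits - 1 = 10
binary(1345) = 10101000001

Elias gamma(1345) = '0000000000' + '10101000001' = 000000000010101000001 (21 bits)


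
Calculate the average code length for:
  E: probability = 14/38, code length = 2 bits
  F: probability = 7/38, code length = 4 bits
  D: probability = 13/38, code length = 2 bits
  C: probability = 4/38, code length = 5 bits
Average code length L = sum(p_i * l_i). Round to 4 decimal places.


Weighted contributions p_i * l_i:
  E: (14/38) * 2 = 28/38
  F: (7/38) * 4 = 28/38
  D: (13/38) * 2 = 26/38
  C: (4/38) * 5 = 20/38
Sum = (28 + 28 + 26 + 20)/38 = 102/38

L = 102/38 = 2.6842 bits/symbol


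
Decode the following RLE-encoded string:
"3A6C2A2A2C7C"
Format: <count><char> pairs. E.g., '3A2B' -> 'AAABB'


Expanding each <count><char> pair:
  3A -> 'AAA'
  6C -> 'CCCCCC'
  2A -> 'AA'
  2A -> 'AA'
  2C -> 'CC'
  7C -> 'CCCCCCC'

Decoded = AAACCCCCCAAAACCCCCCCCC


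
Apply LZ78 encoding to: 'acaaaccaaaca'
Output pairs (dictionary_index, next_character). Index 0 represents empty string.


LZ78 encoding steps:
Dictionary: {0: ''}
Step 1: w='' (idx 0), next='a' -> output (0, 'a'), add 'a' as idx 1
Step 2: w='' (idx 0), next='c' -> output (0, 'c'), add 'c' as idx 2
Step 3: w='a' (idx 1), next='a' -> output (1, 'a'), add 'aa' as idx 3
Step 4: w='a' (idx 1), next='c' -> output (1, 'c'), add 'ac' as idx 4
Step 5: w='c' (idx 2), next='a' -> output (2, 'a'), add 'ca' as idx 5
Step 6: w='aa' (idx 3), next='c' -> output (3, 'c'), add 'aac' as idx 6
Step 7: w='a' (idx 1), end of input -> output (1, '')


Encoded: [(0, 'a'), (0, 'c'), (1, 'a'), (1, 'c'), (2, 'a'), (3, 'c'), (1, '')]


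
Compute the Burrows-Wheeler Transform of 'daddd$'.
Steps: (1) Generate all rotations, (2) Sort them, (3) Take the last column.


Rotations (sorted):
  0: $daddd -> last char: d
  1: addd$d -> last char: d
  2: d$dadd -> last char: d
  3: daddd$ -> last char: $
  4: dd$dad -> last char: d
  5: ddd$da -> last char: a


BWT = ddd$da


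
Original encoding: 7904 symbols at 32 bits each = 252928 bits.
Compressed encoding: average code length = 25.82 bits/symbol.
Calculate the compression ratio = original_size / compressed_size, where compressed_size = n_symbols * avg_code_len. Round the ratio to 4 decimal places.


original_size = n_symbols * orig_bits = 7904 * 32 = 252928 bits
compressed_size = n_symbols * avg_code_len = 7904 * 25.82 = 204081.28 bits
ratio = original_size / compressed_size = 252928 / 204081.28 = 1.2393

Compression ratio = 1.2393


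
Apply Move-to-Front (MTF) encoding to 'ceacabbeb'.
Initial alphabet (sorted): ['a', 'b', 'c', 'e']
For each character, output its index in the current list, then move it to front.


MTF encoding:
'c': index 2 in ['a', 'b', 'c', 'e'] -> ['c', 'a', 'b', 'e']
'e': index 3 in ['c', 'a', 'b', 'e'] -> ['e', 'c', 'a', 'b']
'a': index 2 in ['e', 'c', 'a', 'b'] -> ['a', 'e', 'c', 'b']
'c': index 2 in ['a', 'e', 'c', 'b'] -> ['c', 'a', 'e', 'b']
'a': index 1 in ['c', 'a', 'e', 'b'] -> ['a', 'c', 'e', 'b']
'b': index 3 in ['a', 'c', 'e', 'b'] -> ['b', 'a', 'c', 'e']
'b': index 0 in ['b', 'a', 'c', 'e'] -> ['b', 'a', 'c', 'e']
'e': index 3 in ['b', 'a', 'c', 'e'] -> ['e', 'b', 'a', 'c']
'b': index 1 in ['e', 'b', 'a', 'c'] -> ['b', 'e', 'a', 'c']


Output: [2, 3, 2, 2, 1, 3, 0, 3, 1]


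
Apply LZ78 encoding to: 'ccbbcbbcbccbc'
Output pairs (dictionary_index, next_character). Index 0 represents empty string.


LZ78 encoding steps:
Dictionary: {0: ''}
Step 1: w='' (idx 0), next='c' -> output (0, 'c'), add 'c' as idx 1
Step 2: w='c' (idx 1), next='b' -> output (1, 'b'), add 'cb' as idx 2
Step 3: w='' (idx 0), next='b' -> output (0, 'b'), add 'b' as idx 3
Step 4: w='cb' (idx 2), next='b' -> output (2, 'b'), add 'cbb' as idx 4
Step 5: w='cb' (idx 2), next='c' -> output (2, 'c'), add 'cbc' as idx 5
Step 6: w='cbc' (idx 5), end of input -> output (5, '')


Encoded: [(0, 'c'), (1, 'b'), (0, 'b'), (2, 'b'), (2, 'c'), (5, '')]


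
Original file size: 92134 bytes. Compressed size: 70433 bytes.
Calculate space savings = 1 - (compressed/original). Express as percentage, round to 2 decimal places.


ratio = compressed/original = 70433/92134 = 0.764463
savings = 1 - ratio = 1 - 0.764463 = 0.235537
as a percentage: 0.235537 * 100 = 23.55%

Space savings = 1 - 70433/92134 = 23.55%


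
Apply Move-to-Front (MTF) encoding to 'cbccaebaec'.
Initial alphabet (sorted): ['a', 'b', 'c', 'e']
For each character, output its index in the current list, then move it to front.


MTF encoding:
'c': index 2 in ['a', 'b', 'c', 'e'] -> ['c', 'a', 'b', 'e']
'b': index 2 in ['c', 'a', 'b', 'e'] -> ['b', 'c', 'a', 'e']
'c': index 1 in ['b', 'c', 'a', 'e'] -> ['c', 'b', 'a', 'e']
'c': index 0 in ['c', 'b', 'a', 'e'] -> ['c', 'b', 'a', 'e']
'a': index 2 in ['c', 'b', 'a', 'e'] -> ['a', 'c', 'b', 'e']
'e': index 3 in ['a', 'c', 'b', 'e'] -> ['e', 'a', 'c', 'b']
'b': index 3 in ['e', 'a', 'c', 'b'] -> ['b', 'e', 'a', 'c']
'a': index 2 in ['b', 'e', 'a', 'c'] -> ['a', 'b', 'e', 'c']
'e': index 2 in ['a', 'b', 'e', 'c'] -> ['e', 'a', 'b', 'c']
'c': index 3 in ['e', 'a', 'b', 'c'] -> ['c', 'e', 'a', 'b']


Output: [2, 2, 1, 0, 2, 3, 3, 2, 2, 3]


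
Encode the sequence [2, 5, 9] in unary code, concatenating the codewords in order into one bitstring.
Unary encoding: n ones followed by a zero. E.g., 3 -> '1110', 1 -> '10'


Encode each number as n ones followed by a terminating 0:
  2 -> 110 (3 bits)
  5 -> 111110 (6 bits)
  9 -> 1111111110 (10 bits)
Total length = 3 + 6 + 10 = 19 bits.

Unary([2, 5, 9]) = 1101111101111111110 (19 bits)


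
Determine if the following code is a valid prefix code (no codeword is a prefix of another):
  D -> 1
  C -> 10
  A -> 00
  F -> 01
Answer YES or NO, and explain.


Checking each pair (does one codeword prefix another?):
  D='1' vs C='10': prefix -- VIOLATION

NO -- this is NOT a valid prefix code. D (1) is a prefix of C (10).


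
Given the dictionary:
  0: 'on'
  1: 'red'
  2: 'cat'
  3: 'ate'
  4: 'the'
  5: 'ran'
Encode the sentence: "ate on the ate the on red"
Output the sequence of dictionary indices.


Look up each word in the dictionary:
  'ate' -> 3
  'on' -> 0
  'the' -> 4
  'ate' -> 3
  'the' -> 4
  'on' -> 0
  'red' -> 1

Encoded: [3, 0, 4, 3, 4, 0, 1]


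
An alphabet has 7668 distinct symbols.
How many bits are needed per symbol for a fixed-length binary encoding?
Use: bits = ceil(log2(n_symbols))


log2(7668) = 12.9046
Bracket: 2^12 = 4096 < 7668 <= 2^13 = 8192
So ceil(log2(7668)) = 13

bits = ceil(log2(7668)) = ceil(12.9046) = 13 bits


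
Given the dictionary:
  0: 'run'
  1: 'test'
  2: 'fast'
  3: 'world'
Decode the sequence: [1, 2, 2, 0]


Look up each index in the dictionary:
  1 -> 'test'
  2 -> 'fast'
  2 -> 'fast'
  0 -> 'run'

Decoded: "test fast fast run"


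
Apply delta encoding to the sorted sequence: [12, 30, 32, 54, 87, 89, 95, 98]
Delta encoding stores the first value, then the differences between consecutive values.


First value: 12
Deltas:
  30 - 12 = 18
  32 - 30 = 2
  54 - 32 = 22
  87 - 54 = 33
  89 - 87 = 2
  95 - 89 = 6
  98 - 95 = 3


Delta encoded: [12, 18, 2, 22, 33, 2, 6, 3]


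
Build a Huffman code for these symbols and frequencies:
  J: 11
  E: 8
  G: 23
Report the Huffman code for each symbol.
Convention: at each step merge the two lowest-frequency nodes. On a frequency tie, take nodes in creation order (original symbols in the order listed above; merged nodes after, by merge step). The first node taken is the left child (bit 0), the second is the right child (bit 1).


Huffman tree construction:
Step 1: Merge E(8) + J(11) = 19
Step 2: Merge (E+J)(19) + G(23) = 42
Read each symbol's code off the tree from the root (left child = 0, right child = 1).

Codes:
  J: 01 (length 2)
  E: 00 (length 2)
  G: 1 (length 1)
Average code length: 61/42 = 1.4524 bits/symbol


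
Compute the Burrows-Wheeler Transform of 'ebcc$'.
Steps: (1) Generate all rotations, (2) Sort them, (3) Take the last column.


Rotations (sorted):
  0: $ebcc -> last char: c
  1: bcc$e -> last char: e
  2: c$ebc -> last char: c
  3: cc$eb -> last char: b
  4: ebcc$ -> last char: $


BWT = cecb$


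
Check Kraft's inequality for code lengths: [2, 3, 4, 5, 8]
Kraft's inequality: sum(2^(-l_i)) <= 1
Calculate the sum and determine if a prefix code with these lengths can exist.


Sum = 2^(-2) + 2^(-3) + 2^(-4) + 2^(-5) + 2^(-8)
    = 0.25 + 0.125 + 0.0625 + 0.03125 + 0.00390625
    = 121/256 = 0.47265625
Since 0.47265625 <= 1, Kraft's inequality IS satisfied.
A prefix code with these lengths CAN exist.

Kraft sum = 0.47265625. Satisfied.


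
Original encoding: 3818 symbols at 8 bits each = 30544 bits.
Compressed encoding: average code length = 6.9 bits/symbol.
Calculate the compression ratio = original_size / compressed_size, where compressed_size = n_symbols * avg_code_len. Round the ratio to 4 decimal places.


original_size = n_symbols * orig_bits = 3818 * 8 = 30544 bits
compressed_size = n_symbols * avg_code_len = 3818 * 6.9 = 26344.2 bits
ratio = original_size / compressed_size = 30544 / 26344.2 = 1.1594

Compression ratio = 1.1594


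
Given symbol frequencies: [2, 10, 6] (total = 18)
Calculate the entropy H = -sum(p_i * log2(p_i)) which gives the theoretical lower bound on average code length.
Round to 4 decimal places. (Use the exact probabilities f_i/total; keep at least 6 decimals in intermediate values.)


Per-symbol terms -p_i * log2(p_i) with p_i = f_i/18:
  p = 2/18 = 0.111111: log2(p) = -3.169925, -p*log2(p) = 0.352214
  p = 10/18 = 0.555556: log2(p) = -0.847997, -p*log2(p) = 0.471109
  p = 6/18 = 0.333333: log2(p) = -1.584963, -p*log2(p) = 0.528321
H = 0.352214 + 0.471109 + 0.528321 = 1.351644

H = 1.3516 bits/symbol


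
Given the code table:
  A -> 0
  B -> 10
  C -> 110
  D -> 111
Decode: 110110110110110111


Decoding:
110 -> C
110 -> C
110 -> C
110 -> C
110 -> C
111 -> D


Result: CCCCCD


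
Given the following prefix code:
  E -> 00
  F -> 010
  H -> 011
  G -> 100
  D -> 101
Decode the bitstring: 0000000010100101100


Decoding step by step:
Bits 00 -> E
Bits 00 -> E
Bits 00 -> E
Bits 00 -> E
Bits 101 -> D
Bits 00 -> E
Bits 101 -> D
Bits 100 -> G


Decoded message: EEEEDEDG


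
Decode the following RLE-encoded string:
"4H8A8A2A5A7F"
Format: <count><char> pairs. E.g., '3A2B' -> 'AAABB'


Expanding each <count><char> pair:
  4H -> 'HHHH'
  8A -> 'AAAAAAAA'
  8A -> 'AAAAAAAA'
  2A -> 'AA'
  5A -> 'AAAAA'
  7F -> 'FFFFFFF'

Decoded = HHHHAAAAAAAAAAAAAAAAAAAAAAAFFFFFFF


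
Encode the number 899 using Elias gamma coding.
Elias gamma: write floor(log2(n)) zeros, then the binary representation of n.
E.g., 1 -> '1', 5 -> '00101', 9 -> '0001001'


num_bits = floor(log2(899)) + 1 = 10
leading_zeros = num_bits - 1 = 9
binary(899) = 1110000011

Elias gamma(899) = '000000000' + '1110000011' = 0000000001110000011 (19 bits)


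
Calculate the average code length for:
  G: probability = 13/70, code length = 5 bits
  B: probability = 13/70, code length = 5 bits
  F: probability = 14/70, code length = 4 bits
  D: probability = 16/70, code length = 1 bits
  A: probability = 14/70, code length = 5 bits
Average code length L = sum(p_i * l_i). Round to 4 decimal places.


Weighted contributions p_i * l_i:
  G: (13/70) * 5 = 65/70
  B: (13/70) * 5 = 65/70
  F: (14/70) * 4 = 56/70
  D: (16/70) * 1 = 16/70
  A: (14/70) * 5 = 70/70
Sum = (65 + 65 + 56 + 16 + 70)/70 = 272/70

L = 272/70 = 3.8857 bits/symbol


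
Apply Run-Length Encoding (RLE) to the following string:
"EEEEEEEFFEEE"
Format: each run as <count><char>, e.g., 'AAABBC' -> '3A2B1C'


Scanning runs left to right:
  i=0: run of 'E' x 7 -> '7E'
  i=7: run of 'F' x 2 -> '2F'
  i=9: run of 'E' x 3 -> '3E'

RLE = 7E2F3E


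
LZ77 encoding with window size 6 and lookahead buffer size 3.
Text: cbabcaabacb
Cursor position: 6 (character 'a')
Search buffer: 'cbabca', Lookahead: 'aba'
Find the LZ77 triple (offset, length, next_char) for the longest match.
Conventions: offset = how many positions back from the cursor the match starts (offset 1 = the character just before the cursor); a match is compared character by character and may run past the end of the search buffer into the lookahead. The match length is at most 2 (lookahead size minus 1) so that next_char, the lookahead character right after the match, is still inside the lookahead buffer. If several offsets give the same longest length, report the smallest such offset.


Try each offset into the search buffer:
  offset=1 (pos 5, char 'a'): match length 1
  offset=2 (pos 4, char 'c'): match length 0
  offset=3 (pos 3, char 'b'): match length 0
  offset=4 (pos 2, char 'a'): match length 2
  offset=5 (pos 1, char 'b'): match length 0
  offset=6 (pos 0, char 'c'): match length 0
Longest match has length 2 at offset 4.
next_char = character at position 6 + 2 = 8 -> 'a'

Best match: offset=4, length=2 (matching 'ab' starting at position 2)
LZ77 triple: (4, 2, 'a')


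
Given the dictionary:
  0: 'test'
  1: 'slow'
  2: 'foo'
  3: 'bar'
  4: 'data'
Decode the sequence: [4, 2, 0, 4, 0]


Look up each index in the dictionary:
  4 -> 'data'
  2 -> 'foo'
  0 -> 'test'
  4 -> 'data'
  0 -> 'test'

Decoded: "data foo test data test"
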